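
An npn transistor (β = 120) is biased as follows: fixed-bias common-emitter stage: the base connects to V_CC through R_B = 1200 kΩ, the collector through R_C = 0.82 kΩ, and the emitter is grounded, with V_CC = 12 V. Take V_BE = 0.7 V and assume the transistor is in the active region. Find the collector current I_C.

I_C ≈ 1.1 mA

Base loop: V_CC = I_B·R_B + V_BE, so I_B = (12 − 0.7)/1200 kΩ = 0.00942 mA.
In the active region I_C = β·I_B = 120 × 0.00942 = 1.13 mA.
Collector loop: V_CE = V_CC − I_C·R_C = 12 − 1.13×0.82 = 11.1 V.
Since V_CE = 11.1 V > V_CE(sat) ≈ 0.2 V, the transistor is in the active region as assumed.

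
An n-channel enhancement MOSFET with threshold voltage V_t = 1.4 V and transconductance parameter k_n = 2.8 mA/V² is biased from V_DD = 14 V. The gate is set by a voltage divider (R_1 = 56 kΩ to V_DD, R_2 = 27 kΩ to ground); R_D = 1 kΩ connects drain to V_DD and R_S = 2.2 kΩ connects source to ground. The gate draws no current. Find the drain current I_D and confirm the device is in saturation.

I_D ≈ 1 mA

V_G = V_DD·R_2/(R_1+R_2) = 14×27/83 = 4.55 V.
Assume saturation: I_D = (k_n/2)(V_GS − V_t)² with V_GS = V_G − I_D·R_S = 4.55 − 2.2·I_D.
Substituting gives 6.78·I_D² − 20.4·I_D + 13.9 = 0, with roots I_D = 1.04 or 1.97 mA.
The root I_D = 1.97 mA gives V_GS = 0.213 V ≤ V_t, so take I_D = 1.04 mA.
Then V_GS = 2.26 V and V_DS = V_DD − I_D(R_D+R_S) = 14 − 1.04×3.2 = 10.7 V.
Saturation requires V_DS ≥ V_GS − V_t = 0.863 V; 10.7 ≥ 0.863 ✓.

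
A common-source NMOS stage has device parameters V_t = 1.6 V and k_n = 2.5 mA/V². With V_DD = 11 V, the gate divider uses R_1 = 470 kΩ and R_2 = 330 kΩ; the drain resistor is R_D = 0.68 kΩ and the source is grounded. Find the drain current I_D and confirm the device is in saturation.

V_G = V_DD·R_2/(R_1+R_2) = 11×330/800 = 4.54 V. With the source grounded, V_GS = V_G = 4.54 V.
Assume saturation: I_D = (k_n/2)(V_GS − V_t)² = (2.5/2)×(4.54 − 1.6)² = 1.25×2.94² = 10.8 mA.
V_DS = V_DD − I_D·R_D = 11 − 10.8×0.68 = 3.67 V.
Saturation requires V_DS ≥ V_GS − V_t = 2.94 V; 3.67 ≥ 2.94 ✓.

I_D ≈ 11 mA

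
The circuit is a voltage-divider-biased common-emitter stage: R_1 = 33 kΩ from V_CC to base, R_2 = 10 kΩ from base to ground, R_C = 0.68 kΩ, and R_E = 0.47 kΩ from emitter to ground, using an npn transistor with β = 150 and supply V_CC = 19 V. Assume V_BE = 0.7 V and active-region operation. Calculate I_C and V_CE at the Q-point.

Thevenize the base divider: V_Th = V_CC·R_2/(R_1+R_2) = 19×10/43 = 4.42 V, R_Th = R_1‖R_2 = 7.67 kΩ.
Base-emitter loop: V_Th = I_B·R_Th + V_BE + (β+1)I_B·R_E, so I_B = (4.42 − 0.7) / (7.67 + 151×0.47) = 0.0473 mA.
I_C = β·I_B = 150×0.0473 = 7.09 mA, and I_E = (β+1)I_B = 7.14 mA.
V_CE = V_CC − I_C·R_C − I_E·R_E = 19 − 7.09×0.68 − 7.14×0.47 = 10.8 V.
V_CE = 10.8 V > 0.2 V confirms active-region operation.

I_C ≈ 7.1 mA, V_CE ≈ 11 V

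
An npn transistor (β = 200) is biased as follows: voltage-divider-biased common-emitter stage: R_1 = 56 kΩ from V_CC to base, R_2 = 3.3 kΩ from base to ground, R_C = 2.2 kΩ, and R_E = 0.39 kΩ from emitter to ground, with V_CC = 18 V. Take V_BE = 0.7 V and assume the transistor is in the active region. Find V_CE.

Thevenize the base divider: V_Th = V_CC·R_2/(R_1+R_2) = 18×3.3/59.3 = 1 V, R_Th = R_1‖R_2 = 3.12 kΩ.
Base-emitter loop: V_Th = I_B·R_Th + V_BE + (β+1)I_B·R_E, so I_B = (1 − 0.7) / (3.12 + 201×0.39) = 0.0037 mA.
I_C = β·I_B = 200×0.0037 = 0.74 mA, and I_E = (β+1)I_B = 0.744 mA.
V_CE = V_CC − I_C·R_C − I_E·R_E = 18 − 0.74×2.2 − 0.744×0.39 = 16.1 V.
V_CE = 16.1 V > 0.2 V confirms active-region operation.

V_CE ≈ 16 V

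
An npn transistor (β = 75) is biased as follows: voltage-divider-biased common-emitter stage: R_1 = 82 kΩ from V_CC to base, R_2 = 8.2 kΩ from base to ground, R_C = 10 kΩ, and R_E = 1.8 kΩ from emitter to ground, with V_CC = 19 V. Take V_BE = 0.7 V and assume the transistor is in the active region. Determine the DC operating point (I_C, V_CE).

I_C ≈ 0.53 mA, V_CE ≈ 13 V

Thevenize the base divider: V_Th = V_CC·R_2/(R_1+R_2) = 19×8.2/90.2 = 1.73 V, R_Th = R_1‖R_2 = 7.45 kΩ.
Base-emitter loop: V_Th = I_B·R_Th + V_BE + (β+1)I_B·R_E, so I_B = (1.73 − 0.7) / (7.45 + 76×1.8) = 0.00712 mA.
I_C = β·I_B = 75×0.00712 = 0.534 mA, and I_E = (β+1)I_B = 0.541 mA.
V_CE = V_CC − I_C·R_C − I_E·R_E = 19 − 0.534×10 − 0.541×1.8 = 12.7 V.
V_CE = 12.7 V > 0.2 V confirms active-region operation.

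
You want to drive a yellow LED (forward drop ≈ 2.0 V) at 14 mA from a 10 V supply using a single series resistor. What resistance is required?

The resistor drops V_S − V_D = 10 − 2.0 = 8 V at 14 mA.
R = 8 V / 14 mA = 0.571 kΩ.

R ≈ 0.57 kΩ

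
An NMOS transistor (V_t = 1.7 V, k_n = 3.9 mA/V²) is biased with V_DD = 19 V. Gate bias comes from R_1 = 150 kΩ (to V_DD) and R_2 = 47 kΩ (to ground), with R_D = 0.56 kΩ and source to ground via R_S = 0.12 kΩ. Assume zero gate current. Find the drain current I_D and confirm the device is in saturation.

I_D ≈ 7.4 mA

V_G = V_DD·R_2/(R_1+R_2) = 19×47/197 = 4.53 V.
Assume saturation: I_D = (k_n/2)(V_GS − V_t)² with V_GS = V_G − I_D·R_S = 4.53 − 0.12·I_D.
Substituting gives 0.0281·I_D² − 2.33·I_D + 15.7 = 0, with roots I_D = 7.39 or 75.4 mA.
The root I_D = 75.4 mA gives V_GS = -4.52 V ≤ V_t, so take I_D = 7.39 mA.
Then V_GS = 3.65 V and V_DS = V_DD − I_D(R_D+R_S) = 19 − 7.39×0.68 = 14 V.
Saturation requires V_DS ≥ V_GS − V_t = 1.95 V; 14 ≥ 1.95 ✓.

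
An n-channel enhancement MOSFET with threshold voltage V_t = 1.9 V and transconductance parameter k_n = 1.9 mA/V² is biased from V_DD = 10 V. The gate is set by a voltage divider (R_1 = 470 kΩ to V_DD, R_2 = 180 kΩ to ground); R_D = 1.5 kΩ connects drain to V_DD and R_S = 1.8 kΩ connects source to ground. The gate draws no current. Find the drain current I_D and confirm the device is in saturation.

I_D ≈ 0.22 mA

V_G = V_DD·R_2/(R_1+R_2) = 10×180/650 = 2.77 V.
Assume saturation: I_D = (k_n/2)(V_GS − V_t)² with V_GS = V_G − I_D·R_S = 2.77 − 1.8·I_D.
Substituting gives 3.08·I_D² − 3.97·I_D + 0.718 = 0, with roots I_D = 0.217 or 1.07 mA.
The root I_D = 1.07 mA gives V_GS = 0.837 V ≤ V_t, so take I_D = 0.217 mA.
Then V_GS = 2.38 V and V_DS = V_DD − I_D(R_D+R_S) = 10 − 0.217×3.3 = 9.28 V.
Saturation requires V_DS ≥ V_GS − V_t = 0.478 V; 9.28 ≥ 0.478 ✓.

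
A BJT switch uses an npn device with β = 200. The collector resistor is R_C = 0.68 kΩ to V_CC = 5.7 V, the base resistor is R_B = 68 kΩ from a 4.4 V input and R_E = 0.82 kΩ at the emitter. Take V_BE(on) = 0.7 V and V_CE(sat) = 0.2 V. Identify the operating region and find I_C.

Assume active. Base-emitter loop: I_B = (V_BB − V_BE)/(R_B + (β+1)R_E) = (4.4 − 0.7)/(68 + 201×0.82) = 0.0159 mA.
I_C = β·I_B = 200×0.0159 = 3.18 mA.
V_CE = V_CC − I_C·R_C − I_E·R_E = 5.7 − 3.18×0.68 − 3.19×0.82 = 0.919 V > V_CE(sat), so the active-region assumption holds.

active; I_C ≈ 3.2 mA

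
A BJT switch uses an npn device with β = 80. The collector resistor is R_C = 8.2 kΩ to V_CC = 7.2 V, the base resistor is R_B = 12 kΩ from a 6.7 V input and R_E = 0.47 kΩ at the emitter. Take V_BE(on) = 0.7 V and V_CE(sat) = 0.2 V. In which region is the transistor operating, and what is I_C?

saturation; I_C ≈ 0.78 mA

Assume active: I_B = (6.7 − 0.7)/(12 + 81×0.47) = 0.12 mA, I_C = β·I_B = 9.59 mA.
Then V_CE = 7.2 − 9.59×8.2 − 9.71×0.47 = -76 V < 0.2 V — the active assumption fails.
Re-solve with V_CE = 0.2 V. KCL at the emitter: V_E/R_E = (V_BB−0.7−V_E)/R_B + (V_CC−0.2−V_E)/R_C, giving V_E = 0.58 V.
I_C = (V_CC − 0.2 − V_E)/R_C = (7 − 0.58)/8.2 = 0.783 mA.
Check: I_B = (6 − 0.58)/12 = 0.452 mA, and β·I_B = 36.1 mA > I_C, confirming saturation.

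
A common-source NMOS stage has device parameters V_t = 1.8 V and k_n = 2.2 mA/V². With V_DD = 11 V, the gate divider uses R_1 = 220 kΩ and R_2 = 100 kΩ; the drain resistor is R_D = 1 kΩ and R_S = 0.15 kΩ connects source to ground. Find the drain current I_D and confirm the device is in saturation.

I_D ≈ 2 mA

V_G = V_DD·R_2/(R_1+R_2) = 11×100/320 = 3.44 V.
Assume saturation: I_D = (k_n/2)(V_GS − V_t)² with V_GS = V_G − I_D·R_S = 3.44 − 0.15·I_D.
Substituting gives 0.0248·I_D² − 1.54·I_D + 2.95 = 0, with roots I_D = 1.98 or 60.3 mA.
The root I_D = 60.3 mA gives V_GS = -5.6 V ≤ V_t, so take I_D = 1.98 mA.
Then V_GS = 3.14 V and V_DS = V_DD − I_D(R_D+R_S) = 11 − 1.98×1.15 = 8.73 V.
Saturation requires V_DS ≥ V_GS − V_t = 1.34 V; 8.73 ≥ 1.34 ✓.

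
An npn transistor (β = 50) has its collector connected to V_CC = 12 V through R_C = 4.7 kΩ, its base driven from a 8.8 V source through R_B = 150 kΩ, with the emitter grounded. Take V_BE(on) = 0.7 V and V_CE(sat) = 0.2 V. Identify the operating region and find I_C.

saturation; I_C ≈ 2.5 mA

Assume active: I_B = (8.8 − 0.7)/150 = 0.054 mA, giving I_C = β·I_B = 2.7 mA.
But then V_CE = 12 − 2.7×4.7 = -0.69 V < V_CE(sat) = 0.2 V — impossible in the active region.
So the transistor is saturated. With V_CE = 0.2 V, I_C = (V_CC − 0.2)/R_C = 11.8/4.7 = 2.51 mA.
Check: β·I_B = 2.7 mA > I_C = 2.51 mA, confirming saturation.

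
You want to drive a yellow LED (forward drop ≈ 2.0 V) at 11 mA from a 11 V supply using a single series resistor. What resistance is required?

The resistor drops V_S − V_D = 11 − 2.0 = 9 V at 11 mA.
R = 9 V / 11 mA = 0.818 kΩ.

R ≈ 0.82 kΩ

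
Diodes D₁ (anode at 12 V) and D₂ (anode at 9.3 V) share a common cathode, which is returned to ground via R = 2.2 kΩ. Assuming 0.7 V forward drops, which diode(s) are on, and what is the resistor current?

Only D₁ conducts; I_R ≈ 5.1 mA

Assume both conduct. Then node N would need to be at both 12−0.7 = 11.3 V and 9.3−0.7 = 8.6 V, which is impossible.
Assume only D₁ conducts: V_N = 12 − 0.7 = 11.3 V, so I_R = 11.3/2.2 = 5.14 mA.
Check D₂: its anode-to-cathode voltage is 9.3 − 11.3 = -2 V < 0.7 V, so it is off. The assumption is consistent.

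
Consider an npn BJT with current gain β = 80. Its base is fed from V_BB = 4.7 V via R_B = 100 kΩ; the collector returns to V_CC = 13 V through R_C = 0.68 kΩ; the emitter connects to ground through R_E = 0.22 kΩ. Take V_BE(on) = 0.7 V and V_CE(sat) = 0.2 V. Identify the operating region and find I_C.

active; I_C ≈ 2.7 mA

Assume active. Base-emitter loop: I_B = (V_BB − V_BE)/(R_B + (β+1)R_E) = (4.7 − 0.7)/(100 + 81×0.22) = 0.034 mA.
I_C = β·I_B = 80×0.034 = 2.72 mA.
V_CE = V_CC − I_C·R_C − I_E·R_E = 13 − 2.72×0.68 − 2.75×0.22 = 10.5 V > V_CE(sat), so the active-region assumption holds.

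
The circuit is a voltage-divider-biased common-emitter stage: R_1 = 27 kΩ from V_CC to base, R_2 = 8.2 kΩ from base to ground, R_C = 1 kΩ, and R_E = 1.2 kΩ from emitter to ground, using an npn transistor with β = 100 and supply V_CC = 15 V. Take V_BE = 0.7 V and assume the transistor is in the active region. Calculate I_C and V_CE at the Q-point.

I_C ≈ 2.2 mA, V_CE ≈ 10 V

Thevenize the base divider: V_Th = V_CC·R_2/(R_1+R_2) = 15×8.2/35.2 = 3.49 V, R_Th = R_1‖R_2 = 6.29 kΩ.
Base-emitter loop: V_Th = I_B·R_Th + V_BE + (β+1)I_B·R_E, so I_B = (3.49 − 0.7) / (6.29 + 101×1.2) = 0.0219 mA.
I_C = β·I_B = 100×0.0219 = 2.19 mA, and I_E = (β+1)I_B = 2.21 mA.
V_CE = V_CC − I_C·R_C − I_E·R_E = 15 − 2.19×1 − 2.21×1.2 = 10.2 V.
V_CE = 10.2 V > 0.2 V confirms active-region operation.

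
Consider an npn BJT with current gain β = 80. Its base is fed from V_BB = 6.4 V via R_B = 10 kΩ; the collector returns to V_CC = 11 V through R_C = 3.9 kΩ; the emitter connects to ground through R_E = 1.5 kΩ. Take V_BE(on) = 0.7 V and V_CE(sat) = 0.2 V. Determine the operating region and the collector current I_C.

Assume active: I_B = (6.4 − 0.7)/(10 + 81×1.5) = 0.0433 mA, I_C = β·I_B = 3.47 mA.
Then V_CE = 11 − 3.47×3.9 − 3.51×1.5 = -7.79 V < 0.2 V — the active assumption fails.
Re-solve with V_CE = 0.2 V. KCL at the emitter: V_E/R_E = (V_BB−0.7−V_E)/R_B + (V_CC−0.2−V_E)/R_C, giving V_E = 3.26 V.
I_C = (V_CC − 0.2 − V_E)/R_C = (10.8 − 3.26)/3.9 = 1.93 mA.
Check: I_B = (5.7 − 3.26)/10 = 0.244 mA, and β·I_B = 19.5 mA > I_C, confirming saturation.

saturation; I_C ≈ 1.9 mA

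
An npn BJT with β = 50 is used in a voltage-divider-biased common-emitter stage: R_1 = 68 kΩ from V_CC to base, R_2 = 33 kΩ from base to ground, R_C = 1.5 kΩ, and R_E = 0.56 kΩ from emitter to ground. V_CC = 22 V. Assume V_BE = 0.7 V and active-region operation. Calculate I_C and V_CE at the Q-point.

Thevenize the base divider: V_Th = V_CC·R_2/(R_1+R_2) = 22×33/101 = 7.19 V, R_Th = R_1‖R_2 = 22.2 kΩ.
Base-emitter loop: V_Th = I_B·R_Th + V_BE + (β+1)I_B·R_E, so I_B = (7.19 − 0.7) / (22.2 + 51×0.56) = 0.128 mA.
I_C = β·I_B = 50×0.128 = 6.39 mA, and I_E = (β+1)I_B = 6.52 mA.
V_CE = V_CC − I_C·R_C − I_E·R_E = 22 − 6.39×1.5 − 6.52×0.56 = 8.77 V.
V_CE = 8.77 V > 0.2 V confirms active-region operation.

I_C ≈ 6.4 mA, V_CE ≈ 8.8 V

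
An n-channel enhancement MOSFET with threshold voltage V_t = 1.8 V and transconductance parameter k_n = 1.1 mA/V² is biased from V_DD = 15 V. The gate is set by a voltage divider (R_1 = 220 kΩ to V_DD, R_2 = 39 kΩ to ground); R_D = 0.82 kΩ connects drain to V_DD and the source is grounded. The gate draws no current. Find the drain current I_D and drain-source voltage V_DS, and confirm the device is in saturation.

I_D ≈ 0.12 mA, V_DS ≈ 15 V

V_G = V_DD·R_2/(R_1+R_2) = 15×39/259 = 2.26 V. With the source grounded, V_GS = V_G = 2.26 V.
Assume saturation: I_D = (k_n/2)(V_GS − V_t)² = (1.1/2)×(2.26 − 1.8)² = 0.55×0.459² = 0.116 mA.
V_DS = V_DD − I_D·R_D = 15 − 0.116×0.82 = 14.9 V.
Saturation requires V_DS ≥ V_GS − V_t = 0.459 V; 14.9 ≥ 0.459 ✓.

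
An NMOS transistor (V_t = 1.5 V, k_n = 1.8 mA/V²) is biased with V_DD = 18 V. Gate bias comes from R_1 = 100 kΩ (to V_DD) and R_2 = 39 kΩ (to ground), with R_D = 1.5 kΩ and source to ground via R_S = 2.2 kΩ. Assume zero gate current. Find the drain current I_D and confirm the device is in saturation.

I_D ≈ 1.1 mA

V_G = V_DD·R_2/(R_1+R_2) = 18×39/139 = 5.05 V.
Assume saturation: I_D = (k_n/2)(V_GS − V_t)² with V_GS = V_G − I_D·R_S = 5.05 − 2.2·I_D.
Substituting gives 4.36·I_D² − 15.1·I_D + 11.3 = 0, with roots I_D = 1.11 or 2.35 mA.
The root I_D = 2.35 mA gives V_GS = -0.115 V ≤ V_t, so take I_D = 1.11 mA.
Then V_GS = 2.61 V and V_DS = V_DD − I_D(R_D+R_S) = 18 − 1.11×3.7 = 13.9 V.
Saturation requires V_DS ≥ V_GS − V_t = 1.11 V; 13.9 ≥ 1.11 ✓.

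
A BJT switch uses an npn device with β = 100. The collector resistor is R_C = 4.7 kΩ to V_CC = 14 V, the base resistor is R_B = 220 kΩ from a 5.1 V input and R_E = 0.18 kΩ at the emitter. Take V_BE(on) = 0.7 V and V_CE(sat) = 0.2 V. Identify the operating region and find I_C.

Assume active. Base-emitter loop: I_B = (V_BB − V_BE)/(R_B + (β+1)R_E) = (5.1 − 0.7)/(220 + 101×0.18) = 0.0185 mA.
I_C = β·I_B = 100×0.0185 = 1.85 mA.
V_CE = V_CC − I_C·R_C − I_E·R_E = 14 − 1.85×4.7 − 1.87×0.18 = 4.98 V > V_CE(sat), so the active-region assumption holds.

active; I_C ≈ 1.8 mA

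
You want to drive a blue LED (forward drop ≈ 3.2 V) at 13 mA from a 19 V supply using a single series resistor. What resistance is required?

R ≈ 1.2 kΩ

The resistor drops V_S − V_D = 19 − 3.2 = 15.8 V at 13 mA.
R = 15.8 V / 13 mA = 1.22 kΩ.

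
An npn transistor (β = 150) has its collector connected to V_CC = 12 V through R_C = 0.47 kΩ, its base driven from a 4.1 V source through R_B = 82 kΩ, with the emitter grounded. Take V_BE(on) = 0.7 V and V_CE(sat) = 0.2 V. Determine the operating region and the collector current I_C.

Assume active. Base-emitter loop: I_B = (V_BB − V_BE)/R_B = (4.1 − 0.7)/82 = 0.0415 mA.
I_C = β·I_B = 150×0.0415 = 6.22 mA.
V_CE = V_CC − I_C·R_C = 12 − 6.22×0.47 = 9.08 V > V_CE(sat), so the active-region assumption holds.

active; I_C ≈ 6.2 mA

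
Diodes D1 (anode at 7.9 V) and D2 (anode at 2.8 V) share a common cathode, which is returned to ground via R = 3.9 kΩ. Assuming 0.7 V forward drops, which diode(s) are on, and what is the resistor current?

Only D1 conducts; I_R ≈ 1.8 mA

Assume both conduct. Then node N would need to be at both 7.9−0.7 = 7.2 V and 2.8−0.7 = 2.1 V, which is impossible.
Assume only D1 conducts: V_N = 7.9 − 0.7 = 7.2 V, so I_R = 7.2/3.9 = 1.85 mA.
Check D2: its anode-to-cathode voltage is 2.8 − 7.2 = -4.4 V < 0.7 V, so it is off. The assumption is consistent.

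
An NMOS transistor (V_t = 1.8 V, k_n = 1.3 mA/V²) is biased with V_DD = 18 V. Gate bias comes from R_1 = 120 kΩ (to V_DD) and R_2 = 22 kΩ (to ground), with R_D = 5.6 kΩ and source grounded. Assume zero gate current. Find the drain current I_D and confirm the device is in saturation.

V_G = V_DD·R_2/(R_1+R_2) = 18×22/142 = 2.79 V. With the source grounded, V_GS = V_G = 2.79 V.
Assume saturation: I_D = (k_n/2)(V_GS − V_t)² = (1.3/2)×(2.79 − 1.8)² = 0.65×0.989² = 0.635 mA.
V_DS = V_DD − I_D·R_D = 18 − 0.635×5.6 = 14.4 V.
Saturation requires V_DS ≥ V_GS − V_t = 0.989 V; 14.4 ≥ 0.989 ✓.

I_D ≈ 0.64 mA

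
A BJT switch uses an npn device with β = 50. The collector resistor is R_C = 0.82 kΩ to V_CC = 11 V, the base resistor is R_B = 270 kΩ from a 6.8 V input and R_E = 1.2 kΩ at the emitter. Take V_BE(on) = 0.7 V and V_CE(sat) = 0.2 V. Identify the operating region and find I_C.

Assume active. Base-emitter loop: I_B = (V_BB − V_BE)/(R_B + (β+1)R_E) = (6.8 − 0.7)/(270 + 51×1.2) = 0.0184 mA.
I_C = β·I_B = 50×0.0184 = 0.921 mA.
V_CE = V_CC − I_C·R_C − I_E·R_E = 11 − 0.921×0.82 − 0.939×1.2 = 9.12 V > V_CE(sat), so the active-region assumption holds.

active; I_C ≈ 0.92 mA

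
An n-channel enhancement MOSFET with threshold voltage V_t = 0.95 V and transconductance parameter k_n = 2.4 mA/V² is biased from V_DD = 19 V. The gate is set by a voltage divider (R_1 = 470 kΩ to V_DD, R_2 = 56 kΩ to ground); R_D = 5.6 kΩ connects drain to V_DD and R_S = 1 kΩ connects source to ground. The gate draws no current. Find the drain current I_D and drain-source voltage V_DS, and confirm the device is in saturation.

V_G = V_DD·R_2/(R_1+R_2) = 19×56/526 = 2.02 V.
Assume saturation: I_D = (k_n/2)(V_GS − V_t)² with V_GS = V_G − I_D·R_S = 2.02 − 1·I_D.
Substituting gives 1.2·I_D² − 3.57·I_D + 1.38 = 0, with roots I_D = 0.456 or 2.52 mA.
The root I_D = 2.52 mA gives V_GS = -0.5 V ≤ V_t, so take I_D = 0.456 mA.
Then V_GS = 1.57 V and V_DS = V_DD − I_D(R_D+R_S) = 19 − 0.456×6.6 = 16 V.
Saturation requires V_DS ≥ V_GS − V_t = 0.617 V; 16 ≥ 0.617 ✓.

I_D ≈ 0.46 mA, V_DS ≈ 16 V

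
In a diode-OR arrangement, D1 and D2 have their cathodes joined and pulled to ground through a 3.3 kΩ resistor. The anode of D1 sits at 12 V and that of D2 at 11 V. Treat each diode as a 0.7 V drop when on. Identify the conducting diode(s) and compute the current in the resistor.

Assume both conduct. Then node N would need to be at both 12−0.7 = 11.3 V and 11−0.7 = 10.3 V, which is impossible.
Assume only D1 conducts: V_N = 12 − 0.7 = 11.3 V, so I_R = 11.3/3.3 = 3.42 mA.
Check D2: its anode-to-cathode voltage is 11 − 11.3 = -0.3 V < 0.7 V, so it is off. The assumption is consistent.

Only D1 conducts; I_R ≈ 3.4 mA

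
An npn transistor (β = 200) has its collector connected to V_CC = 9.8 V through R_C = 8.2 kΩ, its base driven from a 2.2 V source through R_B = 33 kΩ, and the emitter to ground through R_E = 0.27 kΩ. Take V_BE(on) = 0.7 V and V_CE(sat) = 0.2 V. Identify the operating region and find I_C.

saturation; I_C ≈ 1.1 mA

Assume active: I_B = (2.2 − 0.7)/(33 + 201×0.27) = 0.0172 mA, I_C = β·I_B = 3.44 mA.
Then V_CE = 9.8 − 3.44×8.2 − 3.45×0.27 = -19.3 V < 0.2 V — the active assumption fails.
Re-solve with V_CE = 0.2 V. KCL at the emitter: V_E/R_E = (V_BB−0.7−V_E)/R_B + (V_CC−0.2−V_E)/R_C, giving V_E = 0.315 V.
I_C = (V_CC − 0.2 − V_E)/R_C = (9.6 − 0.315)/8.2 = 1.13 mA.
Check: I_B = (1.5 − 0.315)/33 = 0.0359 mA, and β·I_B = 7.18 mA > I_C, confirming saturation.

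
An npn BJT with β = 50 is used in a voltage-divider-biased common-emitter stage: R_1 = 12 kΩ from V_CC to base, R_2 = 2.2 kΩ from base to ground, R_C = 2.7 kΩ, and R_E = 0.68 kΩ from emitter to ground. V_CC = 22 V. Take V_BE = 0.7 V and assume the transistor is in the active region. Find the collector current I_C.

Thevenize the base divider: V_Th = V_CC·R_2/(R_1+R_2) = 22×2.2/14.2 = 3.41 V, R_Th = R_1‖R_2 = 1.86 kΩ.
Base-emitter loop: V_Th = I_B·R_Th + V_BE + (β+1)I_B·R_E, so I_B = (3.41 − 0.7) / (1.86 + 51×0.68) = 0.0741 mA.
I_C = β·I_B = 50×0.0741 = 3.71 mA, and I_E = (β+1)I_B = 3.78 mA.
V_CE = V_CC − I_C·R_C − I_E·R_E = 22 − 3.71×2.7 − 3.78×0.68 = 9.42 V.
V_CE = 9.42 V > 0.2 V confirms active-region operation.

I_C ≈ 3.7 mA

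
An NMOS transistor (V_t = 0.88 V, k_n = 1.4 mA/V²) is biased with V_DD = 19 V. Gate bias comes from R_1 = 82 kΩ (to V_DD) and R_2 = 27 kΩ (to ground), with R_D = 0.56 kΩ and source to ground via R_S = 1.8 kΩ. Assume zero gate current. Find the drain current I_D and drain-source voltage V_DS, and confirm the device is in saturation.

I_D ≈ 1.4 mA, V_DS ≈ 16 V

V_G = V_DD·R_2/(R_1+R_2) = 19×27/109 = 4.71 V.
Assume saturation: I_D = (k_n/2)(V_GS − V_t)² with V_GS = V_G − I_D·R_S = 4.71 − 1.8·I_D.
Substituting gives 2.27·I_D² − 10.6·I_D + 10.2 = 0, with roots I_D = 1.35 or 3.34 mA.
The root I_D = 3.34 mA gives V_GS = -1.3 V ≤ V_t, so take I_D = 1.35 mA.
Then V_GS = 2.27 V and V_DS = V_DD − I_D(R_D+R_S) = 19 − 1.35×2.36 = 15.8 V.
Saturation requires V_DS ≥ V_GS − V_t = 1.39 V; 15.8 ≥ 1.39 ✓.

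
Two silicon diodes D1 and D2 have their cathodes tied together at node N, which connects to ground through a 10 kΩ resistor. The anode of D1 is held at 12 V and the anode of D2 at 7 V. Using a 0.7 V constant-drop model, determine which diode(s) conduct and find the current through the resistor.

Assume both conduct. Then node N would need to be at both 12−0.7 = 11.3 V and 7−0.7 = 6.3 V, which is impossible.
Assume only D1 conducts: V_N = 12 − 0.7 = 11.3 V, so I_R = 11.3/10 = 1.13 mA.
Check D2: its anode-to-cathode voltage is 7 − 11.3 = -4.3 V < 0.7 V, so it is off. The assumption is consistent.

Only D1 conducts; I_R ≈ 1.1 mA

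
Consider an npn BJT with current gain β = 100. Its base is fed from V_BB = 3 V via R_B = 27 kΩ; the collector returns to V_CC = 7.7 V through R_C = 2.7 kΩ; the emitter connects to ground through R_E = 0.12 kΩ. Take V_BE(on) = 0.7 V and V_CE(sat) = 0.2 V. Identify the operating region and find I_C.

saturation; I_C ≈ 2.7 mA

Assume active: I_B = (3 − 0.7)/(27 + 101×0.12) = 0.0588 mA, I_C = β·I_B = 5.88 mA.
Then V_CE = 7.7 − 5.88×2.7 − 5.94×0.12 = -8.89 V < 0.2 V — the active assumption fails.
Re-solve with V_CE = 0.2 V. KCL at the emitter: V_E/R_E = (V_BB−0.7−V_E)/R_B + (V_CC−0.2−V_E)/R_C, giving V_E = 0.328 V.
I_C = (V_CC − 0.2 − V_E)/R_C = (7.5 − 0.328)/2.7 = 2.66 mA.
Check: I_B = (2.3 − 0.328)/27 = 0.0731 mA, and β·I_B = 7.31 mA > I_C, confirming saturation.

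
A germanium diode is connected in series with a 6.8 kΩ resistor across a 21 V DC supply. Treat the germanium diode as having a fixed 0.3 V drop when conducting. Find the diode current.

KVL around the loop: 21 = V_D + I·R = 0.3 + I × 6.8 kΩ.
So I = (21 − 0.3) / 6.8 kΩ = 20.7 / 6.8 = 3.04 mA.

I ≈ 3 mA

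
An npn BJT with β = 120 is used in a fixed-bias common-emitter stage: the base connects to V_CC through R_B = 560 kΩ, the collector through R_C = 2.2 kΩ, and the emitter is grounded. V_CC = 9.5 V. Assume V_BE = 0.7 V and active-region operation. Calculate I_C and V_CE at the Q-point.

I_C ≈ 1.9 mA, V_CE ≈ 5.4 V

Base loop: V_CC = I_B·R_B + V_BE, so I_B = (9.5 − 0.7)/560 kΩ = 0.0157 mA.
In the active region I_C = β·I_B = 120 × 0.0157 = 1.89 mA.
Collector loop: V_CE = V_CC − I_C·R_C = 9.5 − 1.89×2.2 = 5.35 V.
Since V_CE = 5.35 V > V_CE(sat) ≈ 0.2 V, the transistor is in the active region as assumed.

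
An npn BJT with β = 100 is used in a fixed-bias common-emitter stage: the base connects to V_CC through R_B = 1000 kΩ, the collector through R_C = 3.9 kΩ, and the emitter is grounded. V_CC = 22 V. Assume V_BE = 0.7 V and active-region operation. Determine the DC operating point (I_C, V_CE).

Base loop: V_CC = I_B·R_B + V_BE, so I_B = (22 − 0.7)/1000 kΩ = 0.0213 mA.
In the active region I_C = β·I_B = 100 × 0.0213 = 2.13 mA.
Collector loop: V_CE = V_CC − I_C·R_C = 22 − 2.13×3.9 = 13.7 V.
Since V_CE = 13.7 V > V_CE(sat) ≈ 0.2 V, the transistor is in the active region as assumed.

I_C ≈ 2.1 mA, V_CE ≈ 14 V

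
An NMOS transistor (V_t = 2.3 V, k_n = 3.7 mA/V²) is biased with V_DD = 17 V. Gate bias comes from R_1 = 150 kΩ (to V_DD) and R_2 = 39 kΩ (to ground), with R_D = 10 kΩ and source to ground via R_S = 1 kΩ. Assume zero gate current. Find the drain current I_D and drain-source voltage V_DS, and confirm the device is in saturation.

V_G = V_DD·R_2/(R_1+R_2) = 17×39/189 = 3.51 V.
Assume saturation: I_D = (k_n/2)(V_GS − V_t)² with V_GS = V_G − I_D·R_S = 3.51 − 1·I_D.
Substituting gives 1.85·I_D² − 5.47·I_D + 2.7 = 0, with roots I_D = 0.626 or 2.33 mA.
The root I_D = 2.33 mA gives V_GS = 1.18 V ≤ V_t, so take I_D = 0.626 mA.
Then V_GS = 2.88 V and V_DS = V_DD − I_D(R_D+R_S) = 17 − 0.626×11 = 10.1 V.
Saturation requires V_DS ≥ V_GS − V_t = 0.582 V; 10.1 ≥ 0.582 ✓.

I_D ≈ 0.63 mA, V_DS ≈ 10 V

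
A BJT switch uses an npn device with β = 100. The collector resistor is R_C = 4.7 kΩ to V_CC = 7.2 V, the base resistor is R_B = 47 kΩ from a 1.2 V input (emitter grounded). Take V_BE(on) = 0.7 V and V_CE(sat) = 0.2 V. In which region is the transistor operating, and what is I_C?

active; I_C ≈ 1.1 mA

Assume active. Base-emitter loop: I_B = (V_BB − V_BE)/R_B = (1.2 − 0.7)/47 = 0.0106 mA.
I_C = β·I_B = 100×0.0106 = 1.06 mA.
V_CE = V_CC − I_C·R_C = 7.2 − 1.06×4.7 = 2.2 V > V_CE(sat), so the active-region assumption holds.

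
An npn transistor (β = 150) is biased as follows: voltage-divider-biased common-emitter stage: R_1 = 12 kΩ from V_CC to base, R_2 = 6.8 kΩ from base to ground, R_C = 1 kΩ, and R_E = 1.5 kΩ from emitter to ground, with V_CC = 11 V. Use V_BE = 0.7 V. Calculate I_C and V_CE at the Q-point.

I_C ≈ 2.1 mA, V_CE ≈ 5.7 V

Thevenize the base divider: V_Th = V_CC·R_2/(R_1+R_2) = 11×6.8/18.8 = 3.98 V, R_Th = R_1‖R_2 = 4.34 kΩ.
Base-emitter loop: V_Th = I_B·R_Th + V_BE + (β+1)I_B·R_E, so I_B = (3.98 − 0.7) / (4.34 + 151×1.5) = 0.0142 mA.
I_C = β·I_B = 150×0.0142 = 2.13 mA, and I_E = (β+1)I_B = 2.14 mA.
V_CE = V_CC − I_C·R_C − I_E·R_E = 11 − 2.13×1 − 2.14×1.5 = 5.65 V.
V_CE = 5.65 V > 0.2 V confirms active-region operation.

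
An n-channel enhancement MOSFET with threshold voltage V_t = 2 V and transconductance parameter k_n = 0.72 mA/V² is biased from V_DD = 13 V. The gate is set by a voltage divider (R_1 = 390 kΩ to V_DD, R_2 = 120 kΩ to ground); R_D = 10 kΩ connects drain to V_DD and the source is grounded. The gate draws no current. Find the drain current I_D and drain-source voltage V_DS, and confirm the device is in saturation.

I_D ≈ 0.4 mA, V_DS ≈ 9 V

V_G = V_DD·R_2/(R_1+R_2) = 13×120/510 = 3.06 V. With the source grounded, V_GS = V_G = 3.06 V.
Assume saturation: I_D = (k_n/2)(V_GS − V_t)² = (0.72/2)×(3.06 − 2)² = 0.36×1.06² = 0.404 mA.
V_DS = V_DD − I_D·R_D = 13 − 0.404×10 = 8.96 V.
Saturation requires V_DS ≥ V_GS − V_t = 1.06 V; 8.96 ≥ 1.06 ✓.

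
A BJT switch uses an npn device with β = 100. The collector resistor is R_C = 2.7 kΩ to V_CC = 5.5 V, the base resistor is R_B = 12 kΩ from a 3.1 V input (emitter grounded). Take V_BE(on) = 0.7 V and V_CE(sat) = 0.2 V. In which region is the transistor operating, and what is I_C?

saturation; I_C ≈ 2 mA

Assume active: I_B = (3.1 − 0.7)/12 = 0.2 mA, giving I_C = β·I_B = 20 mA.
But then V_CE = 5.5 − 20×2.7 = -48.5 V < V_CE(sat) = 0.2 V — impossible in the active region.
So the transistor is saturated. With V_CE = 0.2 V, I_C = (V_CC − 0.2)/R_C = 5.3/2.7 = 1.96 mA.
Check: β·I_B = 20 mA > I_C = 1.96 mA, confirming saturation.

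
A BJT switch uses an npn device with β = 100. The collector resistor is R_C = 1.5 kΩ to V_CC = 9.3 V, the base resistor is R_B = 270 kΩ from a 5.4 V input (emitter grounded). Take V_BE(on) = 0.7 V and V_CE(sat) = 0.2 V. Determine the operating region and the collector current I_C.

active; I_C ≈ 1.7 mA

Assume active. Base-emitter loop: I_B = (V_BB − V_BE)/R_B = (5.4 − 0.7)/270 = 0.0174 mA.
I_C = β·I_B = 100×0.0174 = 1.74 mA.
V_CE = V_CC − I_C·R_C = 9.3 − 1.74×1.5 = 6.69 V > V_CE(sat), so the active-region assumption holds.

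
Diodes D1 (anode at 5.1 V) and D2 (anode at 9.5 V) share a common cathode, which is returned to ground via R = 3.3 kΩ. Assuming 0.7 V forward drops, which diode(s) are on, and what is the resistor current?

Only D2 conducts; I_R ≈ 2.7 mA

Assume both conduct. Then node N would need to be at both 5.1−0.7 = 4.4 V and 9.5−0.7 = 8.8 V, which is impossible.
Assume only D2 conducts: V_N = 9.5 − 0.7 = 8.8 V, so I_R = 8.8/3.3 = 2.67 mA.
Check D1: its anode-to-cathode voltage is 5.1 − 8.8 = -3.7 V < 0.7 V, so it is off. The assumption is consistent.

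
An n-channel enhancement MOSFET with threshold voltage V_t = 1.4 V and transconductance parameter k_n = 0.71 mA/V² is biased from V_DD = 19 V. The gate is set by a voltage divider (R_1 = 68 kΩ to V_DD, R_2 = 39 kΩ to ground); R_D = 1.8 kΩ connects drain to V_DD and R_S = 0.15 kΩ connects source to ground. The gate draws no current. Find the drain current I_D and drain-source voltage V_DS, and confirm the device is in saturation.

V_G = V_DD·R_2/(R_1+R_2) = 19×39/107 = 6.93 V.
Assume saturation: I_D = (k_n/2)(V_GS − V_t)² with V_GS = V_G − I_D·R_S = 6.93 − 0.15·I_D.
Substituting gives 0.00799·I_D² − 1.59·I_D + 10.8 = 0, with roots I_D = 7.07 or 192 mA.
The root I_D = 192 mA gives V_GS = -21.8 V ≤ V_t, so take I_D = 7.07 mA.
Then V_GS = 5.86 V and V_DS = V_DD − I_D(R_D+R_S) = 19 − 7.07×1.95 = 5.2 V.
Saturation requires V_DS ≥ V_GS − V_t = 4.46 V; 5.2 ≥ 4.46 ✓.

I_D ≈ 7.1 mA, V_DS ≈ 5.2 V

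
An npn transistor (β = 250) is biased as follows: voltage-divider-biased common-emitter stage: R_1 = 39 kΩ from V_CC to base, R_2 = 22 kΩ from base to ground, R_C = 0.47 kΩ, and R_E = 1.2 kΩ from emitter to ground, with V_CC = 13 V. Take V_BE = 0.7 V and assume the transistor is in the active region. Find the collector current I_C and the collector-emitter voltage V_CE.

I_C ≈ 3.2 mA, V_CE ≈ 7.7 V

Thevenize the base divider: V_Th = V_CC·R_2/(R_1+R_2) = 13×22/61 = 4.69 V, R_Th = R_1‖R_2 = 14.1 kΩ.
Base-emitter loop: V_Th = I_B·R_Th + V_BE + (β+1)I_B·R_E, so I_B = (4.69 − 0.7) / (14.1 + 251×1.2) = 0.0127 mA.
I_C = β·I_B = 250×0.0127 = 3.16 mA, and I_E = (β+1)I_B = 3.18 mA.
V_CE = V_CC − I_C·R_C − I_E·R_E = 13 − 3.16×0.47 − 3.18×1.2 = 7.7 V.
V_CE = 7.7 V > 0.2 V confirms active-region operation.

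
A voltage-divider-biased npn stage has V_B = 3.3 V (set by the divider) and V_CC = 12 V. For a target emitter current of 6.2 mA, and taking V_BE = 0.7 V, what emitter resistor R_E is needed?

V_E = V_B − V_BE = 3.3 − 0.7 = 2.6 V.
R_E = V_E / I_E = 2.6 / 6.2 = 0.419 kΩ.

R_E ≈ 0.42 kΩ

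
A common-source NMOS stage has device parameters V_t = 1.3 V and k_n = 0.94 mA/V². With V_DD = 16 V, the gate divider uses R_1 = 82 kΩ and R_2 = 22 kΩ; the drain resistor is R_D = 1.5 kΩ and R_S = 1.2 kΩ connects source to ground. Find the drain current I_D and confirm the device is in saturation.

V_G = V_DD·R_2/(R_1+R_2) = 16×22/104 = 3.38 V.
Assume saturation: I_D = (k_n/2)(V_GS − V_t)² with V_GS = V_G − I_D·R_S = 3.38 − 1.2·I_D.
Substituting gives 0.677·I_D² − 3.35·I_D + 2.04 = 0, with roots I_D = 0.712 or 4.24 mA.
The root I_D = 4.24 mA gives V_GS = -1.7 V ≤ V_t, so take I_D = 0.712 mA.
Then V_GS = 2.53 V and V_DS = V_DD − I_D(R_D+R_S) = 16 − 0.712×2.7 = 14.1 V.
Saturation requires V_DS ≥ V_GS − V_t = 1.23 V; 14.1 ≥ 1.23 ✓.

I_D ≈ 0.71 mA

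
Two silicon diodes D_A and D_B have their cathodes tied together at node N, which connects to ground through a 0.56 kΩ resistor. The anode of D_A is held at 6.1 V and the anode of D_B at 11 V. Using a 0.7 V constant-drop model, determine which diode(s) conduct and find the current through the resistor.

Only D_B conducts; I_R ≈ 18 mA

Assume both conduct. Then node N would need to be at both 6.1−0.7 = 5.4 V and 11−0.7 = 10.3 V, which is impossible.
Assume only D_B conducts: V_N = 11 − 0.7 = 10.3 V, so I_R = 10.3/0.56 = 18.4 mA.
Check D_A: its anode-to-cathode voltage is 6.1 − 10.3 = -4.2 V < 0.7 V, so it is off. The assumption is consistent.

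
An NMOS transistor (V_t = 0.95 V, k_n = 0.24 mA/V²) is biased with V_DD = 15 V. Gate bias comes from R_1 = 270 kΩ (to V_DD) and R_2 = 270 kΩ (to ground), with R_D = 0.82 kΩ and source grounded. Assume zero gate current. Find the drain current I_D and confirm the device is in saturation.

I_D ≈ 5.1 mA

V_G = V_DD·R_2/(R_1+R_2) = 15×270/540 = 7.5 V. With the source grounded, V_GS = V_G = 7.5 V.
Assume saturation: I_D = (k_n/2)(V_GS − V_t)² = (0.24/2)×(7.5 − 0.95)² = 0.12×6.55² = 5.15 mA.
V_DS = V_DD − I_D·R_D = 15 − 5.15×0.82 = 10.8 V.
Saturation requires V_DS ≥ V_GS − V_t = 6.55 V; 10.8 ≥ 6.55 ✓.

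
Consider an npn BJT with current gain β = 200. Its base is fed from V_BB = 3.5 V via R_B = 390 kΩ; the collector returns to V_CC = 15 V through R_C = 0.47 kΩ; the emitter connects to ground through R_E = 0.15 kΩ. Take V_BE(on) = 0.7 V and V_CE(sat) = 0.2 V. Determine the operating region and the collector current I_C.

active; I_C ≈ 1.3 mA

Assume active. Base-emitter loop: I_B = (V_BB − V_BE)/(R_B + (β+1)R_E) = (3.5 − 0.7)/(390 + 201×0.15) = 0.00666 mA.
I_C = β·I_B = 200×0.00666 = 1.33 mA.
V_CE = V_CC − I_C·R_C − I_E·R_E = 15 − 1.33×0.47 − 1.34×0.15 = 14.2 V > V_CE(sat), so the active-region assumption holds.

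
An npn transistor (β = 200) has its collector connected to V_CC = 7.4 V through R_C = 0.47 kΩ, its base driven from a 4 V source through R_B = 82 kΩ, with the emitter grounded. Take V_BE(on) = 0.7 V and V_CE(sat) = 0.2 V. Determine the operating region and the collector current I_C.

Assume active. Base-emitter loop: I_B = (V_BB − V_BE)/R_B = (4 − 0.7)/82 = 0.0402 mA.
I_C = β·I_B = 200×0.0402 = 8.05 mA.
V_CE = V_CC − I_C·R_C = 7.4 − 8.05×0.47 = 3.62 V > V_CE(sat), so the active-region assumption holds.

active; I_C ≈ 8 mA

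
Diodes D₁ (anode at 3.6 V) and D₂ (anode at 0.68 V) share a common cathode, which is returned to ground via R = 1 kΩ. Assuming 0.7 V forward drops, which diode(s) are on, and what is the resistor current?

Assume both conduct. Then node N would need to be at both 3.6−0.7 = 2.9 V and 0.68−0.7 = -0.02 V, which is impossible.
Assume only D₁ conducts: V_N = 3.6 − 0.7 = 2.9 V, so I_R = 2.9/1 = 2.9 mA.
Check D₂: its anode-to-cathode voltage is 0.68 − 2.9 = -2.22 V < 0.7 V, so it is off. The assumption is consistent.

Only D₁ conducts; I_R ≈ 2.9 mA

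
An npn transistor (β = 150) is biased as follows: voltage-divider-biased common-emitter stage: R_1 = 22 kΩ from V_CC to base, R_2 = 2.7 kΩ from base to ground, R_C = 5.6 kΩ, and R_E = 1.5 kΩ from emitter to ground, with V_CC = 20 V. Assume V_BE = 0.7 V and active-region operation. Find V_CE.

V_CE ≈ 13 V

Thevenize the base divider: V_Th = V_CC·R_2/(R_1+R_2) = 20×2.7/24.7 = 2.19 V, R_Th = R_1‖R_2 = 2.4 kΩ.
Base-emitter loop: V_Th = I_B·R_Th + V_BE + (β+1)I_B·R_E, so I_B = (2.19 − 0.7) / (2.4 + 151×1.5) = 0.00649 mA.
I_C = β·I_B = 150×0.00649 = 0.974 mA, and I_E = (β+1)I_B = 0.98 mA.
V_CE = V_CC − I_C·R_C − I_E·R_E = 20 − 0.974×5.6 − 0.98×1.5 = 13.1 V.
V_CE = 13.1 V > 0.2 V confirms active-region operation.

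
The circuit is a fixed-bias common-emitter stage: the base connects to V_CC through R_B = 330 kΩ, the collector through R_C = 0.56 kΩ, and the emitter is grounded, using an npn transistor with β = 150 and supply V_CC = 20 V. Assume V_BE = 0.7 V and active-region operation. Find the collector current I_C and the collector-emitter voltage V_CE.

I_C ≈ 8.8 mA, V_CE ≈ 15 V

Base loop: V_CC = I_B·R_B + V_BE, so I_B = (20 − 0.7)/330 kΩ = 0.0585 mA.
In the active region I_C = β·I_B = 150 × 0.0585 = 8.77 mA.
Collector loop: V_CE = V_CC − I_C·R_C = 20 − 8.77×0.56 = 15.1 V.
Since V_CE = 15.1 V > V_CE(sat) ≈ 0.2 V, the transistor is in the active region as assumed.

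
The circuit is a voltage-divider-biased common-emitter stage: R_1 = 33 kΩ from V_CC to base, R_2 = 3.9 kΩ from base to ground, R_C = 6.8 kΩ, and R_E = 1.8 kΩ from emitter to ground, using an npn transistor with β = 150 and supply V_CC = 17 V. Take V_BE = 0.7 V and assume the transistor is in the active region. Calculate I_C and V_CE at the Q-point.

I_C ≈ 0.6 mA, V_CE ≈ 12 V

Thevenize the base divider: V_Th = V_CC·R_2/(R_1+R_2) = 17×3.9/36.9 = 1.8 V, R_Th = R_1‖R_2 = 3.49 kΩ.
Base-emitter loop: V_Th = I_B·R_Th + V_BE + (β+1)I_B·R_E, so I_B = (1.8 − 0.7) / (3.49 + 151×1.8) = 0.00398 mA.
I_C = β·I_B = 150×0.00398 = 0.598 mA, and I_E = (β+1)I_B = 0.602 mA.
V_CE = V_CC − I_C·R_C − I_E·R_E = 17 − 0.598×6.8 − 0.602×1.8 = 11.9 V.
V_CE = 11.9 V > 0.2 V confirms active-region operation.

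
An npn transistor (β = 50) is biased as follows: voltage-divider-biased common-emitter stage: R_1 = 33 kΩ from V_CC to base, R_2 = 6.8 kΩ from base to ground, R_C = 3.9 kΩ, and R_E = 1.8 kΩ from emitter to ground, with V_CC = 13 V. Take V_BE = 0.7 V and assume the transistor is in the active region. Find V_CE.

V_CE ≈ 8.5 V

Thevenize the base divider: V_Th = V_CC·R_2/(R_1+R_2) = 13×6.8/39.8 = 2.22 V, R_Th = R_1‖R_2 = 5.64 kΩ.
Base-emitter loop: V_Th = I_B·R_Th + V_BE + (β+1)I_B·R_E, so I_B = (2.22 − 0.7) / (5.64 + 51×1.8) = 0.0156 mA.
I_C = β·I_B = 50×0.0156 = 0.781 mA, and I_E = (β+1)I_B = 0.796 mA.
V_CE = V_CC − I_C·R_C − I_E·R_E = 13 − 0.781×3.9 − 0.796×1.8 = 8.52 V.
V_CE = 8.52 V > 0.2 V confirms active-region operation.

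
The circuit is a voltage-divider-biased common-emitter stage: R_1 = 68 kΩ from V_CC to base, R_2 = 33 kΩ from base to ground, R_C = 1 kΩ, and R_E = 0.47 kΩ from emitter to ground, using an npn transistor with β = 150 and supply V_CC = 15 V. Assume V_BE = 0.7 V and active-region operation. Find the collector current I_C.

Thevenize the base divider: V_Th = V_CC·R_2/(R_1+R_2) = 15×33/101 = 4.9 V, R_Th = R_1‖R_2 = 22.2 kΩ.
Base-emitter loop: V_Th = I_B·R_Th + V_BE + (β+1)I_B·R_E, so I_B = (4.9 − 0.7) / (22.2 + 151×0.47) = 0.0451 mA.
I_C = β·I_B = 150×0.0451 = 6.76 mA, and I_E = (β+1)I_B = 6.81 mA.
V_CE = V_CC − I_C·R_C − I_E·R_E = 15 − 6.76×1 − 6.81×0.47 = 5.04 V.
V_CE = 5.04 V > 0.2 V confirms active-region operation.

I_C ≈ 6.8 mA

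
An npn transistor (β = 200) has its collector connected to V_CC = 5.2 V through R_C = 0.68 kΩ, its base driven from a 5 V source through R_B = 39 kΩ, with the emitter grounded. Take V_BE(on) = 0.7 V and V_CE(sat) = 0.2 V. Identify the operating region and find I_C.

Assume active: I_B = (5 − 0.7)/39 = 0.11 mA, giving I_C = β·I_B = 22.1 mA.
But then V_CE = 5.2 − 22.1×0.68 = -9.79 V < V_CE(sat) = 0.2 V — impossible in the active region.
So the transistor is saturated. With V_CE = 0.2 V, I_C = (V_CC − 0.2)/R_C = 5/0.68 = 7.35 mA.
Check: β·I_B = 22.1 mA > I_C = 7.35 mA, confirming saturation.

saturation; I_C ≈ 7.4 mA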